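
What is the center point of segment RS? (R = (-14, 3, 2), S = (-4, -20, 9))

M = ((x₁+x₂)/2, (y₁+y₂)/2, (z₁+z₂)/2)
  = ((-14 - 4)/2, (3 - 20)/2, (2 + 9)/2)
  = (-18/2, -17/2, 11/2)
  = (-9, -8.5, 5.5)

(-9, -8.5, 5.5)


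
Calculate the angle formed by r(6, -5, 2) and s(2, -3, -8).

r·s = 6·2 + (-5)·(-3) + 2·(-8) = 12 + 15 - 16 = 11
|r| = √(6² + (-5)² + 2²) = √65 ≈ 8.062
|s| = √(2² + (-3)² + (-8)²) = √77 ≈ 8.775
cos θ = (r·s)/(|r||s|) = 11/(8.062·8.775) ≈ 0.1555
θ = arccos(0.1555) ≈ 81.06°

81.06°


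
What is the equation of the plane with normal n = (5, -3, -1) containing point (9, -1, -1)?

The plane through P with normal n = (a, b, c) satisfies n·(r - P) = 0,
i.e. ax + by + cz = a·x₀ + b·y₀ + c·z₀.
d = 5·9 + (-3)·(-1) + (-1)·(-1)
  = 45 + 3 + 1
  = 49
Equation: 5x - 3y - z = 49

5x - 3y - z = 49


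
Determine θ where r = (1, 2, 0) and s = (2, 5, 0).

r·s = 1·2 + 2·5 + 0·0 = 2 + 10 + 0 = 12
|r| = √(1² + 2² + 0²) = √5 ≈ 2.236
|s| = √(2² + 5² + 0²) = √29 ≈ 5.385
cos θ = (r·s)/(|r||s|) = 12/(2.236·5.385) ≈ 0.9965
θ = arccos(0.9965) ≈ 4.764°

4.764°


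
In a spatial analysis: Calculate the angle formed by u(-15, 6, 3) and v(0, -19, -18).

u·v = (-15)·0 + 6·(-19) + 3·(-18) = 0 - 114 - 54 = -168
|u| = √((-15)² + 6² + 3²) = √270 ≈ 16.43
|v| = √(0² + (-19)² + (-18)²) = √685 ≈ 26.17
cos θ = (u·v)/(|u||v|) = -168/(16.43·26.17) ≈ -0.3906
θ = arccos(-0.3906) ≈ 113°

113°


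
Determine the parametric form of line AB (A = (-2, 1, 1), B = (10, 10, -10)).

Direction vector d = B - A = (10 + 2, 10 - 1, -10 - 1) = (12, 9, -11)
Parametric form r = A + t·d:
x = -2 + 12t, y = 1 + 9t, z = 1 - 11t

x = -2 + 12t, y = 1 + 9t, z = 1 - 11t


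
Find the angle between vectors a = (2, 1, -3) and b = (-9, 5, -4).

a·b = 2·(-9) + 1·5 + (-3)·(-4) = -18 + 5 + 12 = -1
|a| = √(2² + 1² + (-3)²) = √14 ≈ 3.742
|b| = √((-9)² + 5² + (-4)²) = √122 ≈ 11.05
cos θ = (a·b)/(|a||b|) = -1/(3.742·11.05) ≈ -0.0242
θ = arccos(-0.0242) ≈ 91.39°

91.39°


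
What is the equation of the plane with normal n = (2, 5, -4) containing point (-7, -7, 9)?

The plane through P with normal n = (a, b, c) satisfies n·(r - P) = 0,
i.e. ax + by + cz = a·x₀ + b·y₀ + c·z₀.
d = 2·(-7) + 5·(-7) + (-4)·9
  = -14 - 35 - 36
  = -85
Equation: 2x + 5y - 4z = -85

2x + 5y - 4z = -85


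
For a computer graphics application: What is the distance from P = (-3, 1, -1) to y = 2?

distance = |a·x₀ + b·y₀ + c·z₀ - d| / √(a² + b² + c²)
  = |0·(-3) + 1·1 + 0·(-1) - 2| / √(0² + 1² + 0²)
  = |0 + 1 + 0 - 2| / √(0 + 1 + 0)
  = |-1| / √1
  = 1 / 1
  ≈ 1

1


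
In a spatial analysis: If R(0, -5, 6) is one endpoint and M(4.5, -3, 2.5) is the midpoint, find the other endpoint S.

S = 2M - R
  = (2·4.5 - 0, 2·(-3) - (-5), 2·2.5 - 6)
  = (9 + 0, -6 + 5, 5 - 6)
  = (9, -1, -1)

(9, -1, -1)


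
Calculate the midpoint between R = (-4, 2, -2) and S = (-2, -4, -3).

M = ((x₁+x₂)/2, (y₁+y₂)/2, (z₁+z₂)/2)
  = ((-4 - 2)/2, (2 - 4)/2, (-2 - 3)/2)
  = (-6/2, -2/2, -5/2)
  = (-3, -1, -2.5)

(-3, -1, -2.5)


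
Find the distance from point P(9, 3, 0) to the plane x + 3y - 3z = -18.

distance = |a·x₀ + b·y₀ + c·z₀ - d| / √(a² + b² + c²)
  = |1·9 + 3·3 + (-3)·0 - (-18)| / √(1² + 3² + (-3)²)
  = |9 + 9 + 0 + 18| / √(1 + 9 + 9)
  = |36| / √19
  = 36 / 4.359
  ≈ 8.259

8.259


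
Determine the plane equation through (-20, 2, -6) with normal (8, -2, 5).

The plane through P with normal n = (a, b, c) satisfies n·(r - P) = 0,
i.e. ax + by + cz = a·x₀ + b·y₀ + c·z₀.
d = 8·(-20) + (-2)·2 + 5·(-6)
  = -160 - 4 - 30
  = -194
Equation: 8x - 2y + 5z = -194

8x - 2y + 5z = -194


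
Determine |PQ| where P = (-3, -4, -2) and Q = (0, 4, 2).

d = √[(x₂-x₁)² + (y₂-y₁)² + (z₂-z₁)²]
  = √[3² + 8² + 4²]
  = √[9 + 64 + 16]
  = √89
  ≈ 9.434

9.434


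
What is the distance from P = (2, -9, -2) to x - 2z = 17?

distance = |a·x₀ + b·y₀ + c·z₀ - d| / √(a² + b² + c²)
  = |1·2 + 0·(-9) + (-2)·(-2) - 17| / √(1² + 0² + (-2)²)
  = |2 + 0 + 4 - 17| / √(1 + 0 + 4)
  = |-11| / √5
  = 11 / 2.236
  ≈ 4.919

4.919


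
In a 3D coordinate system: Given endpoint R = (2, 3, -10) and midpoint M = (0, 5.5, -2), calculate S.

S = 2M - R
  = (2·0 - 2, 2·5.5 - 3, 2·(-2) - (-10))
  = (0 - 2, 11 - 3, -4 + 10)
  = (-2, 8, 6)

(-2, 8, 6)


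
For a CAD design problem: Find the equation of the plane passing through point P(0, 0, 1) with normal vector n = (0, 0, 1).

The plane through P with normal n = (a, b, c) satisfies n·(r - P) = 0,
i.e. ax + by + cz = a·x₀ + b·y₀ + c·z₀.
d = 0·0 + 0·0 + 1·1
  = 0 + 0 + 1
  = 1
Equation: z = 1

z = 1


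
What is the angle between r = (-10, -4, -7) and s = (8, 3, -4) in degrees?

r·s = (-10)·8 + (-4)·3 + (-7)·(-4) = -80 - 12 + 28 = -64
|r| = √((-10)² + (-4)² + (-7)²) = √165 ≈ 12.85
|s| = √(8² + 3² + (-4)²) = √89 ≈ 9.434
cos θ = (r·s)/(|r||s|) = -64/(12.85·9.434) ≈ -0.5281
θ = arccos(-0.5281) ≈ 121.9°

121.9°


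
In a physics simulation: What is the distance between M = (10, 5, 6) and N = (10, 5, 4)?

d = √[(x₂-x₁)² + (y₂-y₁)² + (z₂-z₁)²]
  = √[0² + 0² + (-2)²]
  = √[0 + 0 + 4]
  = √4
  ≈ 2

2


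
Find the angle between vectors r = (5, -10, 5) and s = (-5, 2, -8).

r·s = 5·(-5) + (-10)·2 + 5·(-8) = -25 - 20 - 40 = -85
|r| = √(5² + (-10)² + 5²) = √150 ≈ 12.25
|s| = √((-5)² + 2² + (-8)²) = √93 ≈ 9.644
cos θ = (r·s)/(|r||s|) = -85/(12.25·9.644) ≈ -0.7197
θ = arccos(-0.7197) ≈ 136°

136°


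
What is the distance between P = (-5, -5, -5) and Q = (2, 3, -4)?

d = √[(x₂-x₁)² + (y₂-y₁)² + (z₂-z₁)²]
  = √[7² + 8² + 1²]
  = √[49 + 64 + 1]
  = √114
  ≈ 10.68

10.68


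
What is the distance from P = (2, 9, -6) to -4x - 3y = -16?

distance = |a·x₀ + b·y₀ + c·z₀ - d| / √(a² + b² + c²)
  = |(-4)·2 + (-3)·9 + 0·(-6) - (-16)| / √((-4)² + (-3)² + 0²)
  = |-8 - 27 + 0 + 16| / √(16 + 9 + 0)
  = |-19| / √25
  = 19 / 5
  ≈ 3.8

3.8


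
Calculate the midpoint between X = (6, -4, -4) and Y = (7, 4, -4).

M = ((x₁+x₂)/2, (y₁+y₂)/2, (z₁+z₂)/2)
  = ((6 + 7)/2, (-4 + 4)/2, (-4 - 4)/2)
  = (13/2, 0/2, -8/2)
  = (6.5, 0, -4)

(6.5, 0, -4)


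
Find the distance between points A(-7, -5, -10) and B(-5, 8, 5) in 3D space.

d = √[(x₂-x₁)² + (y₂-y₁)² + (z₂-z₁)²]
  = √[2² + 13² + 15²]
  = √[4 + 169 + 225]
  = √398
  ≈ 19.95

19.95


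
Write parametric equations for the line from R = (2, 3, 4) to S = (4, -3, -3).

Direction vector d = S - R = (4 - 2, -3 - 3, -3 - 4) = (2, -6, -7)
Parametric form r = R + t·d:
x = 2 + 2t, y = 3 - 6t, z = 4 - 7t

x = 2 + 2t, y = 3 - 6t, z = 4 - 7t


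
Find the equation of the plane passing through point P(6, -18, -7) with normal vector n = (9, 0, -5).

The plane through P with normal n = (a, b, c) satisfies n·(r - P) = 0,
i.e. ax + by + cz = a·x₀ + b·y₀ + c·z₀.
d = 9·6 + 0·(-18) + (-5)·(-7)
  = 54 + 0 + 35
  = 89
Equation: 9x - 5z = 89

9x - 5z = 89


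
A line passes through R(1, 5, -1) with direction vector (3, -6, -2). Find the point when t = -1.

P(t) = R + t·d
  = (1 + 3·(-1), 5 + (-6)·(-1), -1 + (-2)·(-1))
  = (1 - 3, 5 + 6, -1 + 2)
  = (-2, 11, 1)

(-2, 11, 1)


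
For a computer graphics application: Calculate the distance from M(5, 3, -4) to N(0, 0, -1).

d = √[(x₂-x₁)² + (y₂-y₁)² + (z₂-z₁)²]
  = √[(-5)² + (-3)² + 3²]
  = √[25 + 9 + 9]
  = √43
  ≈ 6.557

6.557


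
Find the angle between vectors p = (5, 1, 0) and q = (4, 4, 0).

p·q = 5·4 + 1·4 + 0·0 = 20 + 4 + 0 = 24
|p| = √(5² + 1² + 0²) = √26 ≈ 5.099
|q| = √(4² + 4² + 0²) = √32 ≈ 5.657
cos θ = (p·q)/(|p||q|) = 24/(5.099·5.657) ≈ 0.8321
θ = arccos(0.8321) ≈ 33.69°

33.69°


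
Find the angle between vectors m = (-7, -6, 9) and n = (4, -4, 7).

m·n = (-7)·4 + (-6)·(-4) + 9·7 = -28 + 24 + 63 = 59
|m| = √((-7)² + (-6)² + 9²) = √166 ≈ 12.88
|n| = √(4² + (-4)² + 7²) = √81 ≈ 9
cos θ = (m·n)/(|m||n|) = 59/(12.88·9) ≈ 0.5088
θ = arccos(0.5088) ≈ 59.42°

59.42°


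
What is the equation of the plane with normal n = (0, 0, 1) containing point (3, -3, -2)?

The plane through P with normal n = (a, b, c) satisfies n·(r - P) = 0,
i.e. ax + by + cz = a·x₀ + b·y₀ + c·z₀.
d = 0·3 + 0·(-3) + 1·(-2)
  = 0 + 0 - 2
  = -2
Equation: z = -2

z = -2


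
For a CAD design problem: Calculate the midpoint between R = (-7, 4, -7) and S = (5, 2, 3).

M = ((x₁+x₂)/2, (y₁+y₂)/2, (z₁+z₂)/2)
  = ((-7 + 5)/2, (4 + 2)/2, (-7 + 3)/2)
  = (-2/2, 6/2, -4/2)
  = (-1, 3, -2)

(-1, 3, -2)


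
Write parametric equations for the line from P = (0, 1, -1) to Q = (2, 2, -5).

Direction vector d = Q - P = (2 + 0, 2 - 1, -5 + 1) = (2, 1, -4)
Parametric form r = P + t·d:
x = 0 + 2t, y = 1 + t, z = -1 - 4t

x = 0 + 2t, y = 1 + t, z = -1 - 4t


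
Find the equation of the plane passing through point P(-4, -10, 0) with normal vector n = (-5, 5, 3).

The plane through P with normal n = (a, b, c) satisfies n·(r - P) = 0,
i.e. ax + by + cz = a·x₀ + b·y₀ + c·z₀.
d = (-5)·(-4) + 5·(-10) + 3·0
  = 20 - 50 + 0
  = -30
Equation: -5x + 5y + 3z = -30

-5x + 5y + 3z = -30


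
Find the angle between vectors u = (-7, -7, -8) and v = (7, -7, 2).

u·v = (-7)·7 + (-7)·(-7) + (-8)·2 = -49 + 49 - 16 = -16
|u| = √((-7)² + (-7)² + (-8)²) = √162 ≈ 12.73
|v| = √(7² + (-7)² + 2²) = √102 ≈ 10.1
cos θ = (u·v)/(|u||v|) = -16/(12.73·10.1) ≈ -0.1245
θ = arccos(-0.1245) ≈ 97.15°

97.15°


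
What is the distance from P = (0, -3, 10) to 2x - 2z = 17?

distance = |a·x₀ + b·y₀ + c·z₀ - d| / √(a² + b² + c²)
  = |2·0 + 0·(-3) + (-2)·10 - 17| / √(2² + 0² + (-2)²)
  = |0 + 0 - 20 - 17| / √(4 + 0 + 4)
  = |-37| / √8
  = 37 / 2.828
  ≈ 13.08

13.08


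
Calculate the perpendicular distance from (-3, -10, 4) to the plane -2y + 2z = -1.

distance = |a·x₀ + b·y₀ + c·z₀ - d| / √(a² + b² + c²)
  = |0·(-3) + (-2)·(-10) + 2·4 - (-1)| / √(0² + (-2)² + 2²)
  = |0 + 20 + 8 + 1| / √(0 + 4 + 4)
  = |29| / √8
  = 29 / 2.828
  ≈ 10.25

10.25


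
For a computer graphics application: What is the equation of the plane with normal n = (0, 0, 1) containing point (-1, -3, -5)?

The plane through P with normal n = (a, b, c) satisfies n·(r - P) = 0,
i.e. ax + by + cz = a·x₀ + b·y₀ + c·z₀.
d = 0·(-1) + 0·(-3) + 1·(-5)
  = 0 + 0 - 5
  = -5
Equation: z = -5

z = -5


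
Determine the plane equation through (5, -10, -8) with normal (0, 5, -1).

The plane through P with normal n = (a, b, c) satisfies n·(r - P) = 0,
i.e. ax + by + cz = a·x₀ + b·y₀ + c·z₀.
d = 0·5 + 5·(-10) + (-1)·(-8)
  = 0 - 50 + 8
  = -42
Equation: 5y - z = -42

5y - z = -42


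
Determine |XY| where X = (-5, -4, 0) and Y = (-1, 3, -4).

d = √[(x₂-x₁)² + (y₂-y₁)² + (z₂-z₁)²]
  = √[4² + 7² + (-4)²]
  = √[16 + 49 + 16]
  = √81
  ≈ 9

9


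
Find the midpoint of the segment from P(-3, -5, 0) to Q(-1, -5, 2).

M = ((x₁+x₂)/2, (y₁+y₂)/2, (z₁+z₂)/2)
  = ((-3 - 1)/2, (-5 - 5)/2, (0 + 2)/2)
  = (-4/2, -10/2, 2/2)
  = (-2, -5, 1)

(-2, -5, 1)


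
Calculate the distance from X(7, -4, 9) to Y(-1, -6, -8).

d = √[(x₂-x₁)² + (y₂-y₁)² + (z₂-z₁)²]
  = √[(-8)² + (-2)² + (-17)²]
  = √[64 + 4 + 289]
  = √357
  ≈ 18.89

18.89


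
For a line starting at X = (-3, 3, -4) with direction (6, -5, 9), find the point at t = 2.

P(t) = X + t·d
  = (-3 + 6·2, 3 + (-5)·2, -4 + 9·2)
  = (-3 + 12, 3 - 10, -4 + 18)
  = (9, -7, 14)

(9, -7, 14)


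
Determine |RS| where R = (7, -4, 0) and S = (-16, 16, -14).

d = √[(x₂-x₁)² + (y₂-y₁)² + (z₂-z₁)²]
  = √[(-23)² + 20² + (-14)²]
  = √[529 + 400 + 196]
  = √1125
  ≈ 33.54

33.54


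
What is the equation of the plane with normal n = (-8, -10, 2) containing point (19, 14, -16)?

The plane through P with normal n = (a, b, c) satisfies n·(r - P) = 0,
i.e. ax + by + cz = a·x₀ + b·y₀ + c·z₀.
d = (-8)·19 + (-10)·14 + 2·(-16)
  = -152 - 140 - 32
  = -324
Equation: -8x - 10y + 2z = -324

-8x - 10y + 2z = -324


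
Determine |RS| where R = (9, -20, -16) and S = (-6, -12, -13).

d = √[(x₂-x₁)² + (y₂-y₁)² + (z₂-z₁)²]
  = √[(-15)² + 8² + 3²]
  = √[225 + 64 + 9]
  = √298
  ≈ 17.26

17.26


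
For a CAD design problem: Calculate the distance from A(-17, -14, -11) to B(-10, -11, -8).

d = √[(x₂-x₁)² + (y₂-y₁)² + (z₂-z₁)²]
  = √[7² + 3² + 3²]
  = √[49 + 9 + 9]
  = √67
  ≈ 8.185

8.185


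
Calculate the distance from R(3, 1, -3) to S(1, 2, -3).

d = √[(x₂-x₁)² + (y₂-y₁)² + (z₂-z₁)²]
  = √[(-2)² + 1² + 0²]
  = √[4 + 1 + 0]
  = √5
  ≈ 2.236

2.236


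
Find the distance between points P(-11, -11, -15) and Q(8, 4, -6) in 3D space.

d = √[(x₂-x₁)² + (y₂-y₁)² + (z₂-z₁)²]
  = √[19² + 15² + 9²]
  = √[361 + 225 + 81]
  = √667
  ≈ 25.83

25.83


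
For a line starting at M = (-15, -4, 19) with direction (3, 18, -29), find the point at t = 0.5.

P(t) = M + t·d
  = (-15 + 3·0.5, -4 + 18·0.5, 19 + (-29)·0.5)
  = (-15 + 1.5, -4 + 9, 19 - 14.5)
  = (-13.5, 5, 4.5)

(-13.5, 5, 4.5)


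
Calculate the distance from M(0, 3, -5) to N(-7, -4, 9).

d = √[(x₂-x₁)² + (y₂-y₁)² + (z₂-z₁)²]
  = √[(-7)² + (-7)² + 14²]
  = √[49 + 49 + 196]
  = √294
  ≈ 17.15

17.15


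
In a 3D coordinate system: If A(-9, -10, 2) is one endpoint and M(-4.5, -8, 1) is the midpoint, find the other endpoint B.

B = 2M - A
  = (2·(-4.5) - (-9), 2·(-8) - (-10), 2·1 - 2)
  = (-9 + 9, -16 + 10, 2 - 2)
  = (0, -6, 0)

(0, -6, 0)


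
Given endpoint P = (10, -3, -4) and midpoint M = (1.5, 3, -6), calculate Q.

Q = 2M - P
  = (2·1.5 - 10, 2·3 - (-3), 2·(-6) - (-4))
  = (3 - 10, 6 + 3, -12 + 4)
  = (-7, 9, -8)

(-7, 9, -8)


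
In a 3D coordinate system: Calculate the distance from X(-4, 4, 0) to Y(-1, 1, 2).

d = √[(x₂-x₁)² + (y₂-y₁)² + (z₂-z₁)²]
  = √[3² + (-3)² + 2²]
  = √[9 + 9 + 4]
  = √22
  ≈ 4.69

4.69


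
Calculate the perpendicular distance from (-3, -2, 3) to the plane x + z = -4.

distance = |a·x₀ + b·y₀ + c·z₀ - d| / √(a² + b² + c²)
  = |1·(-3) + 0·(-2) + 1·3 - (-4)| / √(1² + 0² + 1²)
  = |-3 + 0 + 3 + 4| / √(1 + 0 + 1)
  = |4| / √2
  = 4 / 1.414
  ≈ 2.828

2.828


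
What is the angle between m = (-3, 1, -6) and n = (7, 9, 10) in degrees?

m·n = (-3)·7 + 1·9 + (-6)·10 = -21 + 9 - 60 = -72
|m| = √((-3)² + 1² + (-6)²) = √46 ≈ 6.782
|n| = √(7² + 9² + 10²) = √230 ≈ 15.17
cos θ = (m·n)/(|m||n|) = -72/(6.782·15.17) ≈ -0.7
θ = arccos(-0.7) ≈ 134.4°

134.4°


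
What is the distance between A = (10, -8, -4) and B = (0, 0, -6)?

d = √[(x₂-x₁)² + (y₂-y₁)² + (z₂-z₁)²]
  = √[(-10)² + 8² + (-2)²]
  = √[100 + 64 + 4]
  = √168
  ≈ 12.96

12.96


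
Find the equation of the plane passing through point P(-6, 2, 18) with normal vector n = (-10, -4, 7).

The plane through P with normal n = (a, b, c) satisfies n·(r - P) = 0,
i.e. ax + by + cz = a·x₀ + b·y₀ + c·z₀.
d = (-10)·(-6) + (-4)·2 + 7·18
  = 60 - 8 + 126
  = 178
Equation: -10x - 4y + 7z = 178

-10x - 4y + 7z = 178


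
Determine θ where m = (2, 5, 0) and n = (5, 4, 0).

m·n = 2·5 + 5·4 + 0·0 = 10 + 20 + 0 = 30
|m| = √(2² + 5² + 0²) = √29 ≈ 5.385
|n| = √(5² + 4² + 0²) = √41 ≈ 6.403
cos θ = (m·n)/(|m||n|) = 30/(5.385·6.403) ≈ 0.87
θ = arccos(0.87) ≈ 29.54°

29.54°


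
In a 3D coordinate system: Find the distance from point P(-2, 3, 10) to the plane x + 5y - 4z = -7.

distance = |a·x₀ + b·y₀ + c·z₀ - d| / √(a² + b² + c²)
  = |1·(-2) + 5·3 + (-4)·10 - (-7)| / √(1² + 5² + (-4)²)
  = |-2 + 15 - 40 + 7| / √(1 + 25 + 16)
  = |-20| / √42
  = 20 / 6.481
  ≈ 3.086

3.086


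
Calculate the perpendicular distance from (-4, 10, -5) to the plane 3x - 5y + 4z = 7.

distance = |a·x₀ + b·y₀ + c·z₀ - d| / √(a² + b² + c²)
  = |3·(-4) + (-5)·10 + 4·(-5) - 7| / √(3² + (-5)² + 4²)
  = |-12 - 50 - 20 - 7| / √(9 + 25 + 16)
  = |-89| / √50
  = 89 / 7.071
  ≈ 12.59

12.59


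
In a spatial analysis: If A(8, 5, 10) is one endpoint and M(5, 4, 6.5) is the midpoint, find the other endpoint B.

B = 2M - A
  = (2·5 - 8, 2·4 - 5, 2·6.5 - 10)
  = (10 - 8, 8 - 5, 13 - 10)
  = (2, 3, 3)

(2, 3, 3)


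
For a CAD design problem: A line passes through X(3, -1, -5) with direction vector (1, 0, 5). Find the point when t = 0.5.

P(t) = X + t·d
  = (3 + 1·0.5, -1 + 0·0.5, -5 + 5·0.5)
  = (3 + 0.5, -1 + 0, -5 + 2.5)
  = (3.5, -1, -2.5)

(3.5, -1, -2.5)


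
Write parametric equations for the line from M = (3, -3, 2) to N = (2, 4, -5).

Direction vector d = N - M = (2 - 3, 4 + 3, -5 - 2) = (-1, 7, -7)
Parametric form r = M + t·d:
x = 3 - t, y = -3 + 7t, z = 2 - 7t

x = 3 - t, y = -3 + 7t, z = 2 - 7t


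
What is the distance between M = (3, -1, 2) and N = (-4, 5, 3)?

d = √[(x₂-x₁)² + (y₂-y₁)² + (z₂-z₁)²]
  = √[(-7)² + 6² + 1²]
  = √[49 + 36 + 1]
  = √86
  ≈ 9.274

9.274


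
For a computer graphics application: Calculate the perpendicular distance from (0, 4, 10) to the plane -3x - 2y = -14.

distance = |a·x₀ + b·y₀ + c·z₀ - d| / √(a² + b² + c²)
  = |(-3)·0 + (-2)·4 + 0·10 - (-14)| / √((-3)² + (-2)² + 0²)
  = |0 - 8 + 0 + 14| / √(9 + 4 + 0)
  = |6| / √13
  = 6 / 3.606
  ≈ 1.664

1.664


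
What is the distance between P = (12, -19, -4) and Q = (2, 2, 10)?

d = √[(x₂-x₁)² + (y₂-y₁)² + (z₂-z₁)²]
  = √[(-10)² + 21² + 14²]
  = √[100 + 441 + 196]
  = √737
  ≈ 27.15

27.15


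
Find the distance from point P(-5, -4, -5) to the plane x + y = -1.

distance = |a·x₀ + b·y₀ + c·z₀ - d| / √(a² + b² + c²)
  = |1·(-5) + 1·(-4) + 0·(-5) - (-1)| / √(1² + 1² + 0²)
  = |-5 - 4 + 0 + 1| / √(1 + 1 + 0)
  = |-8| / √2
  = 8 / 1.414
  ≈ 5.657

5.657


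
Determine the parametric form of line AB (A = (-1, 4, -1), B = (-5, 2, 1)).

Direction vector d = B - A = (-5 + 1, 2 - 4, 1 + 1) = (-4, -2, 2)
Parametric form r = A + t·d:
x = -1 - 4t, y = 4 - 2t, z = -1 + 2t

x = -1 - 4t, y = 4 - 2t, z = -1 + 2t


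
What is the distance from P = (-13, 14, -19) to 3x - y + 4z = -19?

distance = |a·x₀ + b·y₀ + c·z₀ - d| / √(a² + b² + c²)
  = |3·(-13) + (-1)·14 + 4·(-19) - (-19)| / √(3² + (-1)² + 4²)
  = |-39 - 14 - 76 + 19| / √(9 + 1 + 16)
  = |-110| / √26
  = 110 / 5.099
  ≈ 21.57

21.57


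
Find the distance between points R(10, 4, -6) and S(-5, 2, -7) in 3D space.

d = √[(x₂-x₁)² + (y₂-y₁)² + (z₂-z₁)²]
  = √[(-15)² + (-2)² + (-1)²]
  = √[225 + 4 + 1]
  = √230
  ≈ 15.17

15.17


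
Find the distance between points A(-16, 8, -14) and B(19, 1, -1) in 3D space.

d = √[(x₂-x₁)² + (y₂-y₁)² + (z₂-z₁)²]
  = √[35² + (-7)² + 13²]
  = √[1225 + 49 + 169]
  = √1443
  ≈ 37.99

37.99


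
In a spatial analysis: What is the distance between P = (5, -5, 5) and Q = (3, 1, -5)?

d = √[(x₂-x₁)² + (y₂-y₁)² + (z₂-z₁)²]
  = √[(-2)² + 6² + (-10)²]
  = √[4 + 36 + 100]
  = √140
  ≈ 11.83

11.83


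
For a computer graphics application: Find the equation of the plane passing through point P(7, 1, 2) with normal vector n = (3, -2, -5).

The plane through P with normal n = (a, b, c) satisfies n·(r - P) = 0,
i.e. ax + by + cz = a·x₀ + b·y₀ + c·z₀.
d = 3·7 + (-2)·1 + (-5)·2
  = 21 - 2 - 10
  = 9
Equation: 3x - 2y - 5z = 9

3x - 2y - 5z = 9


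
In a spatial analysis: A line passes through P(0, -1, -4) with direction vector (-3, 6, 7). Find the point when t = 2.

P(t) = P + t·d
  = (0 + (-3)·2, -1 + 6·2, -4 + 7·2)
  = (0 - 6, -1 + 12, -4 + 14)
  = (-6, 11, 10)

(-6, 11, 10)


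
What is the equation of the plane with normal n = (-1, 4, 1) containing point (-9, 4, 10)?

The plane through P with normal n = (a, b, c) satisfies n·(r - P) = 0,
i.e. ax + by + cz = a·x₀ + b·y₀ + c·z₀.
d = (-1)·(-9) + 4·4 + 1·10
  = 9 + 16 + 10
  = 35
Equation: -x + 4y + z = 35

-x + 4y + z = 35


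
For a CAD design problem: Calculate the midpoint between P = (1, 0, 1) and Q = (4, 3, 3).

M = ((x₁+x₂)/2, (y₁+y₂)/2, (z₁+z₂)/2)
  = ((1 + 4)/2, (0 + 3)/2, (1 + 3)/2)
  = (5/2, 3/2, 4/2)
  = (2.5, 1.5, 2)

(2.5, 1.5, 2)


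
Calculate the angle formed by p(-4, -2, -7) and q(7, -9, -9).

p·q = (-4)·7 + (-2)·(-9) + (-7)·(-9) = -28 + 18 + 63 = 53
|p| = √((-4)² + (-2)² + (-7)²) = √69 ≈ 8.307
|q| = √(7² + (-9)² + (-9)²) = √211 ≈ 14.53
cos θ = (p·q)/(|p||q|) = 53/(8.307·14.53) ≈ 0.4392
θ = arccos(0.4392) ≈ 63.94°

63.94°


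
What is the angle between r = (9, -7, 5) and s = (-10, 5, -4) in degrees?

r·s = 9·(-10) + (-7)·5 + 5·(-4) = -90 - 35 - 20 = -145
|r| = √(9² + (-7)² + 5²) = √155 ≈ 12.45
|s| = √((-10)² + 5² + (-4)²) = √141 ≈ 11.87
cos θ = (r·s)/(|r||s|) = -145/(12.45·11.87) ≈ -0.9808
θ = arccos(-0.9808) ≈ 168.8°

168.8°


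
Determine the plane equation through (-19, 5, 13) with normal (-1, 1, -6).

The plane through P with normal n = (a, b, c) satisfies n·(r - P) = 0,
i.e. ax + by + cz = a·x₀ + b·y₀ + c·z₀.
d = (-1)·(-19) + 1·5 + (-6)·13
  = 19 + 5 - 78
  = -54
Equation: -x + y - 6z = -54

-x + y - 6z = -54


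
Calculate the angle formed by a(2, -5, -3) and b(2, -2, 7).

a·b = 2·2 + (-5)·(-2) + (-3)·7 = 4 + 10 - 21 = -7
|a| = √(2² + (-5)² + (-3)²) = √38 ≈ 6.164
|b| = √(2² + (-2)² + 7²) = √57 ≈ 7.55
cos θ = (a·b)/(|a||b|) = -7/(6.164·7.55) ≈ -0.1504
θ = arccos(-0.1504) ≈ 98.65°

98.65°


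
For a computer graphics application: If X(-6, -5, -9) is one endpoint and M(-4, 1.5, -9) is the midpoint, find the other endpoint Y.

Y = 2M - X
  = (2·(-4) - (-6), 2·1.5 - (-5), 2·(-9) - (-9))
  = (-8 + 6, 3 + 5, -18 + 9)
  = (-2, 8, -9)

(-2, 8, -9)


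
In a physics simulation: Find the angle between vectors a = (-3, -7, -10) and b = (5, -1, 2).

a·b = (-3)·5 + (-7)·(-1) + (-10)·2 = -15 + 7 - 20 = -28
|a| = √((-3)² + (-7)² + (-10)²) = √158 ≈ 12.57
|b| = √(5² + (-1)² + 2²) = √30 ≈ 5.477
cos θ = (a·b)/(|a||b|) = -28/(12.57·5.477) ≈ -0.4067
θ = arccos(-0.4067) ≈ 114°

114°


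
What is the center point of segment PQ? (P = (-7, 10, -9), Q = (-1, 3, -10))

M = ((x₁+x₂)/2, (y₁+y₂)/2, (z₁+z₂)/2)
  = ((-7 - 1)/2, (10 + 3)/2, (-9 - 10)/2)
  = (-8/2, 13/2, -19/2)
  = (-4, 6.5, -9.5)

(-4, 6.5, -9.5)


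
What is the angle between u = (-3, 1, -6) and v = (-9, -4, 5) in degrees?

u·v = (-3)·(-9) + 1·(-4) + (-6)·5 = 27 - 4 - 30 = -7
|u| = √((-3)² + 1² + (-6)²) = √46 ≈ 6.782
|v| = √((-9)² + (-4)² + 5²) = √122 ≈ 11.05
cos θ = (u·v)/(|u||v|) = -7/(6.782·11.05) ≈ -0.09344
θ = arccos(-0.09344) ≈ 95.36°

95.36°


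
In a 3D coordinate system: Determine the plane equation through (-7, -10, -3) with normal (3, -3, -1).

The plane through P with normal n = (a, b, c) satisfies n·(r - P) = 0,
i.e. ax + by + cz = a·x₀ + b·y₀ + c·z₀.
d = 3·(-7) + (-3)·(-10) + (-1)·(-3)
  = -21 + 30 + 3
  = 12
Equation: 3x - 3y - z = 12

3x - 3y - z = 12


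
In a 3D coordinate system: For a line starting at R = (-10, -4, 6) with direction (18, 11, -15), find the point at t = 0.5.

P(t) = R + t·d
  = (-10 + 18·0.5, -4 + 11·0.5, 6 + (-15)·0.5)
  = (-10 + 9, -4 + 5.5, 6 - 7.5)
  = (-1, 1.5, -1.5)

(-1, 1.5, -1.5)


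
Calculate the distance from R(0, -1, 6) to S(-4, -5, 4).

d = √[(x₂-x₁)² + (y₂-y₁)² + (z₂-z₁)²]
  = √[(-4)² + (-4)² + (-2)²]
  = √[16 + 16 + 4]
  = √36
  ≈ 6

6


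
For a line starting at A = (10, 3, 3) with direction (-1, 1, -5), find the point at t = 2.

P(t) = A + t·d
  = (10 + (-1)·2, 3 + 1·2, 3 + (-5)·2)
  = (10 - 2, 3 + 2, 3 - 10)
  = (8, 5, -7)

(8, 5, -7)


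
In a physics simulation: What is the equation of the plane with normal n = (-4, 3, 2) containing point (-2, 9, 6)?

The plane through P with normal n = (a, b, c) satisfies n·(r - P) = 0,
i.e. ax + by + cz = a·x₀ + b·y₀ + c·z₀.
d = (-4)·(-2) + 3·9 + 2·6
  = 8 + 27 + 12
  = 47
Equation: -4x + 3y + 2z = 47

-4x + 3y + 2z = 47


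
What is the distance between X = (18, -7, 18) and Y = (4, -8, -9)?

d = √[(x₂-x₁)² + (y₂-y₁)² + (z₂-z₁)²]
  = √[(-14)² + (-1)² + (-27)²]
  = √[196 + 1 + 729]
  = √926
  ≈ 30.43

30.43


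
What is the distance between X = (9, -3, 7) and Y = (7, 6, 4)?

d = √[(x₂-x₁)² + (y₂-y₁)² + (z₂-z₁)²]
  = √[(-2)² + 9² + (-3)²]
  = √[4 + 81 + 9]
  = √94
  ≈ 9.695

9.695


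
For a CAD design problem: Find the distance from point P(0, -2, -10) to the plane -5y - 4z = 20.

distance = |a·x₀ + b·y₀ + c·z₀ - d| / √(a² + b² + c²)
  = |0·0 + (-5)·(-2) + (-4)·(-10) - 20| / √(0² + (-5)² + (-4)²)
  = |0 + 10 + 40 - 20| / √(0 + 25 + 16)
  = |30| / √41
  = 30 / 6.403
  ≈ 4.685

4.685


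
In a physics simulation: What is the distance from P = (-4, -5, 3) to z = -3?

distance = |a·x₀ + b·y₀ + c·z₀ - d| / √(a² + b² + c²)
  = |0·(-4) + 0·(-5) + 1·3 - (-3)| / √(0² + 0² + 1²)
  = |0 + 0 + 3 + 3| / √(0 + 0 + 1)
  = |6| / √1
  = 6 / 1
  ≈ 6

6


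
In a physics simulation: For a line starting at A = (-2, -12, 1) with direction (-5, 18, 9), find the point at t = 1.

P(t) = A + t·d
  = (-2 + (-5)·1, -12 + 18·1, 1 + 9·1)
  = (-2 - 5, -12 + 18, 1 + 9)
  = (-7, 6, 10)

(-7, 6, 10)


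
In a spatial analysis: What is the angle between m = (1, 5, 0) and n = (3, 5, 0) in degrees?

m·n = 1·3 + 5·5 + 0·0 = 3 + 25 + 0 = 28
|m| = √(1² + 5² + 0²) = √26 ≈ 5.099
|n| = √(3² + 5² + 0²) = √34 ≈ 5.831
cos θ = (m·n)/(|m||n|) = 28/(5.099·5.831) ≈ 0.9417
θ = arccos(0.9417) ≈ 19.65°

19.65°


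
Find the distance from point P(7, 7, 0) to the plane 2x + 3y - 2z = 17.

distance = |a·x₀ + b·y₀ + c·z₀ - d| / √(a² + b² + c²)
  = |2·7 + 3·7 + (-2)·0 - 17| / √(2² + 3² + (-2)²)
  = |14 + 21 + 0 - 17| / √(4 + 9 + 4)
  = |18| / √17
  = 18 / 4.123
  ≈ 4.366

4.366


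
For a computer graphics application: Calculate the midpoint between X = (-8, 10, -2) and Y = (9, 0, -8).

M = ((x₁+x₂)/2, (y₁+y₂)/2, (z₁+z₂)/2)
  = ((-8 + 9)/2, (10 + 0)/2, (-2 - 8)/2)
  = (1/2, 10/2, -10/2)
  = (0.5, 5, -5)

(0.5, 5, -5)


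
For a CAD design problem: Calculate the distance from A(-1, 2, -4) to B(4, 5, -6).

d = √[(x₂-x₁)² + (y₂-y₁)² + (z₂-z₁)²]
  = √[5² + 3² + (-2)²]
  = √[25 + 9 + 4]
  = √38
  ≈ 6.164

6.164


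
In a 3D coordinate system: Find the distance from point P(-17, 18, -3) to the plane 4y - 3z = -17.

distance = |a·x₀ + b·y₀ + c·z₀ - d| / √(a² + b² + c²)
  = |0·(-17) + 4·18 + (-3)·(-3) - (-17)| / √(0² + 4² + (-3)²)
  = |0 + 72 + 9 + 17| / √(0 + 16 + 9)
  = |98| / √25
  = 98 / 5
  ≈ 19.6

19.6


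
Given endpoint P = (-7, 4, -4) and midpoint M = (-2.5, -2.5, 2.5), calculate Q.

Q = 2M - P
  = (2·(-2.5) - (-7), 2·(-2.5) - 4, 2·2.5 - (-4))
  = (-5 + 7, -5 - 4, 5 + 4)
  = (2, -9, 9)

(2, -9, 9)


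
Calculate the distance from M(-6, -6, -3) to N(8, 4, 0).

d = √[(x₂-x₁)² + (y₂-y₁)² + (z₂-z₁)²]
  = √[14² + 10² + 3²]
  = √[196 + 100 + 9]
  = √305
  ≈ 17.46

17.46


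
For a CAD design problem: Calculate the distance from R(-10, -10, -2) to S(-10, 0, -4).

d = √[(x₂-x₁)² + (y₂-y₁)² + (z₂-z₁)²]
  = √[0² + 10² + (-2)²]
  = √[0 + 100 + 4]
  = √104
  ≈ 10.2

10.2


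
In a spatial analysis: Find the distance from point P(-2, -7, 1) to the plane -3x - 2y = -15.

distance = |a·x₀ + b·y₀ + c·z₀ - d| / √(a² + b² + c²)
  = |(-3)·(-2) + (-2)·(-7) + 0·1 - (-15)| / √((-3)² + (-2)² + 0²)
  = |6 + 14 + 0 + 15| / √(9 + 4 + 0)
  = |35| / √13
  = 35 / 3.606
  ≈ 9.707

9.707


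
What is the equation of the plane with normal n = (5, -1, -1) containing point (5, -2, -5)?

The plane through P with normal n = (a, b, c) satisfies n·(r - P) = 0,
i.e. ax + by + cz = a·x₀ + b·y₀ + c·z₀.
d = 5·5 + (-1)·(-2) + (-1)·(-5)
  = 25 + 2 + 5
  = 32
Equation: 5x - y - z = 32

5x - y - z = 32


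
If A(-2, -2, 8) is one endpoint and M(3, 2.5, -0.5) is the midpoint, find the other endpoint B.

B = 2M - A
  = (2·3 - (-2), 2·2.5 - (-2), 2·(-0.5) - 8)
  = (6 + 2, 5 + 2, -1 - 8)
  = (8, 7, -9)

(8, 7, -9)


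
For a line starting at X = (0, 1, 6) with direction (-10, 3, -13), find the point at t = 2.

P(t) = X + t·d
  = (0 + (-10)·2, 1 + 3·2, 6 + (-13)·2)
  = (0 - 20, 1 + 6, 6 - 26)
  = (-20, 7, -20)

(-20, 7, -20)


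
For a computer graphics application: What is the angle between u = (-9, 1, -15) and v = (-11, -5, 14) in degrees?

u·v = (-9)·(-11) + 1·(-5) + (-15)·14 = 99 - 5 - 210 = -116
|u| = √((-9)² + 1² + (-15)²) = √307 ≈ 17.52
|v| = √((-11)² + (-5)² + 14²) = √342 ≈ 18.49
cos θ = (u·v)/(|u||v|) = -116/(17.52·18.49) ≈ -0.358
θ = arccos(-0.358) ≈ 111°

111°


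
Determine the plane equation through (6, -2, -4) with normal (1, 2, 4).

The plane through P with normal n = (a, b, c) satisfies n·(r - P) = 0,
i.e. ax + by + cz = a·x₀ + b·y₀ + c·z₀.
d = 1·6 + 2·(-2) + 4·(-4)
  = 6 - 4 - 16
  = -14
Equation: x + 2y + 4z = -14

x + 2y + 4z = -14


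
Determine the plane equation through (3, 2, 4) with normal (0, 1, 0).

The plane through P with normal n = (a, b, c) satisfies n·(r - P) = 0,
i.e. ax + by + cz = a·x₀ + b·y₀ + c·z₀.
d = 0·3 + 1·2 + 0·4
  = 0 + 2 + 0
  = 2
Equation: y = 2

y = 2


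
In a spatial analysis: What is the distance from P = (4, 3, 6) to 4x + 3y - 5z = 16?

distance = |a·x₀ + b·y₀ + c·z₀ - d| / √(a² + b² + c²)
  = |4·4 + 3·3 + (-5)·6 - 16| / √(4² + 3² + (-5)²)
  = |16 + 9 - 30 - 16| / √(16 + 9 + 25)
  = |-21| / √50
  = 21 / 7.071
  ≈ 2.97

2.97


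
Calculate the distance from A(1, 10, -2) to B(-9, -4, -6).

d = √[(x₂-x₁)² + (y₂-y₁)² + (z₂-z₁)²]
  = √[(-10)² + (-14)² + (-4)²]
  = √[100 + 196 + 16]
  = √312
  ≈ 17.66

17.66


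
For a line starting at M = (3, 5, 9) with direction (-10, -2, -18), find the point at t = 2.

P(t) = M + t·d
  = (3 + (-10)·2, 5 + (-2)·2, 9 + (-18)·2)
  = (3 - 20, 5 - 4, 9 - 36)
  = (-17, 1, -27)

(-17, 1, -27)


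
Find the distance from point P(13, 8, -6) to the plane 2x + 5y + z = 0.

distance = |a·x₀ + b·y₀ + c·z₀ - d| / √(a² + b² + c²)
  = |2·13 + 5·8 + 1·(-6) - 0| / √(2² + 5² + 1²)
  = |26 + 40 - 6 + 0| / √(4 + 25 + 1)
  = |60| / √30
  = 60 / 5.477
  ≈ 10.95

10.95


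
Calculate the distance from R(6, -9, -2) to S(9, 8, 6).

d = √[(x₂-x₁)² + (y₂-y₁)² + (z₂-z₁)²]
  = √[3² + 17² + 8²]
  = √[9 + 289 + 64]
  = √362
  ≈ 19.03

19.03


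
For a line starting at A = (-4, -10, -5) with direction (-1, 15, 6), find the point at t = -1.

P(t) = A + t·d
  = (-4 + (-1)·(-1), -10 + 15·(-1), -5 + 6·(-1))
  = (-4 + 1, -10 - 15, -5 - 6)
  = (-3, -25, -11)

(-3, -25, -11)


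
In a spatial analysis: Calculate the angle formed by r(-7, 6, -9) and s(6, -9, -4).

r·s = (-7)·6 + 6·(-9) + (-9)·(-4) = -42 - 54 + 36 = -60
|r| = √((-7)² + 6² + (-9)²) = √166 ≈ 12.88
|s| = √(6² + (-9)² + (-4)²) = √133 ≈ 11.53
cos θ = (r·s)/(|r||s|) = -60/(12.88·11.53) ≈ -0.4038
θ = arccos(-0.4038) ≈ 113.8°

113.8°


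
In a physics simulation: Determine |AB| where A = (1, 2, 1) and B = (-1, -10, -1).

d = √[(x₂-x₁)² + (y₂-y₁)² + (z₂-z₁)²]
  = √[(-2)² + (-12)² + (-2)²]
  = √[4 + 144 + 4]
  = √152
  ≈ 12.33

12.33


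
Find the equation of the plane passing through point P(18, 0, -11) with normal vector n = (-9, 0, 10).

The plane through P with normal n = (a, b, c) satisfies n·(r - P) = 0,
i.e. ax + by + cz = a·x₀ + b·y₀ + c·z₀.
d = (-9)·18 + 0·0 + 10·(-11)
  = -162 + 0 - 110
  = -272
Equation: -9x + 10z = -272

-9x + 10z = -272


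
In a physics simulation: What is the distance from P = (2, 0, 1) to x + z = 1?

distance = |a·x₀ + b·y₀ + c·z₀ - d| / √(a² + b² + c²)
  = |1·2 + 0·0 + 1·1 - 1| / √(1² + 0² + 1²)
  = |2 + 0 + 1 - 1| / √(1 + 0 + 1)
  = |2| / √2
  = 2 / 1.414
  ≈ 1.414

1.414


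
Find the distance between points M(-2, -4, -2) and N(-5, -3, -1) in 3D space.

d = √[(x₂-x₁)² + (y₂-y₁)² + (z₂-z₁)²]
  = √[(-3)² + 1² + 1²]
  = √[9 + 1 + 1]
  = √11
  ≈ 3.317

3.317


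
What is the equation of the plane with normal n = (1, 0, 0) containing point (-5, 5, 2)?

The plane through P with normal n = (a, b, c) satisfies n·(r - P) = 0,
i.e. ax + by + cz = a·x₀ + b·y₀ + c·z₀.
d = 1·(-5) + 0·5 + 0·2
  = -5 + 0 + 0
  = -5
Equation: x = -5

x = -5


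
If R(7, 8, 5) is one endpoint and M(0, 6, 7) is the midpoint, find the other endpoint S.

S = 2M - R
  = (2·0 - 7, 2·6 - 8, 2·7 - 5)
  = (0 - 7, 12 - 8, 14 - 5)
  = (-7, 4, 9)

(-7, 4, 9)


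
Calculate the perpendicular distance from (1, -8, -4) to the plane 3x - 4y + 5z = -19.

distance = |a·x₀ + b·y₀ + c·z₀ - d| / √(a² + b² + c²)
  = |3·1 + (-4)·(-8) + 5·(-4) - (-19)| / √(3² + (-4)² + 5²)
  = |3 + 32 - 20 + 19| / √(9 + 16 + 25)
  = |34| / √50
  = 34 / 7.071
  ≈ 4.808

4.808


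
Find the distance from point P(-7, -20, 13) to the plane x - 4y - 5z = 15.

distance = |a·x₀ + b·y₀ + c·z₀ - d| / √(a² + b² + c²)
  = |1·(-7) + (-4)·(-20) + (-5)·13 - 15| / √(1² + (-4)² + (-5)²)
  = |-7 + 80 - 65 - 15| / √(1 + 16 + 25)
  = |-7| / √42
  = 7 / 6.481
  ≈ 1.08

1.08


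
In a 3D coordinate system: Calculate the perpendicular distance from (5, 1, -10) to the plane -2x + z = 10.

distance = |a·x₀ + b·y₀ + c·z₀ - d| / √(a² + b² + c²)
  = |(-2)·5 + 0·1 + 1·(-10) - 10| / √((-2)² + 0² + 1²)
  = |-10 + 0 - 10 - 10| / √(4 + 0 + 1)
  = |-30| / √5
  = 30 / 2.236
  ≈ 13.42

13.42


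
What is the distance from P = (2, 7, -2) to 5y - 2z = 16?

distance = |a·x₀ + b·y₀ + c·z₀ - d| / √(a² + b² + c²)
  = |0·2 + 5·7 + (-2)·(-2) - 16| / √(0² + 5² + (-2)²)
  = |0 + 35 + 4 - 16| / √(0 + 25 + 4)
  = |23| / √29
  = 23 / 5.385
  ≈ 4.271

4.271


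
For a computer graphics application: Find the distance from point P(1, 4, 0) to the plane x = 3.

distance = |a·x₀ + b·y₀ + c·z₀ - d| / √(a² + b² + c²)
  = |1·1 + 0·4 + 0·0 - 3| / √(1² + 0² + 0²)
  = |1 + 0 + 0 - 3| / √(1 + 0 + 0)
  = |-2| / √1
  = 2 / 1
  ≈ 2

2


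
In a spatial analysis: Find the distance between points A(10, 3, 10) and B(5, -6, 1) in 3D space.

d = √[(x₂-x₁)² + (y₂-y₁)² + (z₂-z₁)²]
  = √[(-5)² + (-9)² + (-9)²]
  = √[25 + 81 + 81]
  = √187
  ≈ 13.67

13.67


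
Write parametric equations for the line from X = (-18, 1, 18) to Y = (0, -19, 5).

Direction vector d = Y - X = (0 + 18, -19 - 1, 5 - 18) = (18, -20, -13)
Parametric form r = X + t·d:
x = -18 + 18t, y = 1 - 20t, z = 18 - 13t

x = -18 + 18t, y = 1 - 20t, z = 18 - 13t


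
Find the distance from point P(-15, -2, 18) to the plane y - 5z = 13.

distance = |a·x₀ + b·y₀ + c·z₀ - d| / √(a² + b² + c²)
  = |0·(-15) + 1·(-2) + (-5)·18 - 13| / √(0² + 1² + (-5)²)
  = |0 - 2 - 90 - 13| / √(0 + 1 + 25)
  = |-105| / √26
  = 105 / 5.099
  ≈ 20.59

20.59


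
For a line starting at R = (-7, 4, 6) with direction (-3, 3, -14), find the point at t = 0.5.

P(t) = R + t·d
  = (-7 + (-3)·0.5, 4 + 3·0.5, 6 + (-14)·0.5)
  = (-7 - 1.5, 4 + 1.5, 6 - 7)
  = (-8.5, 5.5, -1)

(-8.5, 5.5, -1)


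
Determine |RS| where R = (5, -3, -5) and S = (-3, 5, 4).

d = √[(x₂-x₁)² + (y₂-y₁)² + (z₂-z₁)²]
  = √[(-8)² + 8² + 9²]
  = √[64 + 64 + 81]
  = √209
  ≈ 14.46

14.46


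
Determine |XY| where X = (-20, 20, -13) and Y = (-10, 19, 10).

d = √[(x₂-x₁)² + (y₂-y₁)² + (z₂-z₁)²]
  = √[10² + (-1)² + 23²]
  = √[100 + 1 + 529]
  = √630
  ≈ 25.1

25.1


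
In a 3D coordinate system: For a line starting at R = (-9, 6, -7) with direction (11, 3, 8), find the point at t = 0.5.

P(t) = R + t·d
  = (-9 + 11·0.5, 6 + 3·0.5, -7 + 8·0.5)
  = (-9 + 5.5, 6 + 1.5, -7 + 4)
  = (-3.5, 7.5, -3)

(-3.5, 7.5, -3)


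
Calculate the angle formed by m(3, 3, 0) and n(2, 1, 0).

m·n = 3·2 + 3·1 + 0·0 = 6 + 3 + 0 = 9
|m| = √(3² + 3² + 0²) = √18 ≈ 4.243
|n| = √(2² + 1² + 0²) = √5 ≈ 2.236
cos θ = (m·n)/(|m||n|) = 9/(4.243·2.236) ≈ 0.9487
θ = arccos(0.9487) ≈ 18.43°

18.43°


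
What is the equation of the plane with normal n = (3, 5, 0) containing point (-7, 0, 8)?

The plane through P with normal n = (a, b, c) satisfies n·(r - P) = 0,
i.e. ax + by + cz = a·x₀ + b·y₀ + c·z₀.
d = 3·(-7) + 5·0 + 0·8
  = -21 + 0 + 0
  = -21
Equation: 3x + 5y = -21

3x + 5y = -21


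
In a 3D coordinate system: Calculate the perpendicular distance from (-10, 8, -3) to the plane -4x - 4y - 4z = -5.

distance = |a·x₀ + b·y₀ + c·z₀ - d| / √(a² + b² + c²)
  = |(-4)·(-10) + (-4)·8 + (-4)·(-3) - (-5)| / √((-4)² + (-4)² + (-4)²)
  = |40 - 32 + 12 + 5| / √(16 + 16 + 16)
  = |25| / √48
  = 25 / 6.928
  ≈ 3.608

3.608


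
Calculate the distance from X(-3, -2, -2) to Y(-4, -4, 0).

d = √[(x₂-x₁)² + (y₂-y₁)² + (z₂-z₁)²]
  = √[(-1)² + (-2)² + 2²]
  = √[1 + 4 + 4]
  = √9
  ≈ 3

3


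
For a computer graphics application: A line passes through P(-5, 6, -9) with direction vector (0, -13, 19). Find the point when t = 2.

P(t) = P + t·d
  = (-5 + 0·2, 6 + (-13)·2, -9 + 19·2)
  = (-5 + 0, 6 - 26, -9 + 38)
  = (-5, -20, 29)

(-5, -20, 29)


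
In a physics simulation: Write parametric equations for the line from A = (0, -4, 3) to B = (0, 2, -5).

Direction vector d = B - A = (0 + 0, 2 + 4, -5 - 3) = (0, 6, -8)
Parametric form r = A + t·d:
x = 0, y = -4 + 6t, z = 3 - 8t

x = 0, y = -4 + 6t, z = 3 - 8t


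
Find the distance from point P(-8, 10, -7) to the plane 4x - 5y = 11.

distance = |a·x₀ + b·y₀ + c·z₀ - d| / √(a² + b² + c²)
  = |4·(-8) + (-5)·10 + 0·(-7) - 11| / √(4² + (-5)² + 0²)
  = |-32 - 50 + 0 - 11| / √(16 + 25 + 0)
  = |-93| / √41
  = 93 / 6.403
  ≈ 14.52

14.52


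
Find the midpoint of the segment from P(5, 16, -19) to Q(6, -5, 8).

M = ((x₁+x₂)/2, (y₁+y₂)/2, (z₁+z₂)/2)
  = ((5 + 6)/2, (16 - 5)/2, (-19 + 8)/2)
  = (11/2, 11/2, -11/2)
  = (5.5, 5.5, -5.5)

(5.5, 5.5, -5.5)


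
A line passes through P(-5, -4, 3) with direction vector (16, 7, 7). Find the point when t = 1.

P(t) = P + t·d
  = (-5 + 16·1, -4 + 7·1, 3 + 7·1)
  = (-5 + 16, -4 + 7, 3 + 7)
  = (11, 3, 10)

(11, 3, 10)


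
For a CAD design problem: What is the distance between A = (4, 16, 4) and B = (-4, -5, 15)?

d = √[(x₂-x₁)² + (y₂-y₁)² + (z₂-z₁)²]
  = √[(-8)² + (-21)² + 11²]
  = √[64 + 441 + 121]
  = √626
  ≈ 25.02

25.02
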